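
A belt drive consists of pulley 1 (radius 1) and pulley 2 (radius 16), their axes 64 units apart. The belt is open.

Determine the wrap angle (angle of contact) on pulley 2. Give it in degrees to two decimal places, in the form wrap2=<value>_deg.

open belt: β = asin((r2−r1)/C) = asin(15/64) = 13.5548°
wrap1 = π − 2β = 152.8904°
wrap2 = π + 2β = 207.1096°

wrap2=207.11_deg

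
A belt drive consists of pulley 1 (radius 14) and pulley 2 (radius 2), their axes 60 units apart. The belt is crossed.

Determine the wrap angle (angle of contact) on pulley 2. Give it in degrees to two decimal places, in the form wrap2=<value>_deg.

crossed belt: β = asin((r1+r2)/C) = asin(16/60) = 15.4660°
wrap1 = wrap2 = π + 2β = 210.9320°

wrap2=210.93_deg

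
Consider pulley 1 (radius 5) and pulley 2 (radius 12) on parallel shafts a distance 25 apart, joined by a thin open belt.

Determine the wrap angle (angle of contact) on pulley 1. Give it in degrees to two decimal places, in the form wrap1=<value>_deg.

wrap1=147.48_deg

open belt: β = asin((r2−r1)/C) = asin(7/25) = 16.2602°
wrap1 = π − 2β = 147.4796°
wrap2 = π + 2β = 212.5204°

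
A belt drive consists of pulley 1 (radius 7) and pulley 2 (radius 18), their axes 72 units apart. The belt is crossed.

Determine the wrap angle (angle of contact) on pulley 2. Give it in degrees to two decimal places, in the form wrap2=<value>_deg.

crossed belt: β = asin((r1+r2)/C) = asin(25/72) = 20.3175°
wrap1 = wrap2 = π + 2β = 220.6350°

wrap2=220.64_deg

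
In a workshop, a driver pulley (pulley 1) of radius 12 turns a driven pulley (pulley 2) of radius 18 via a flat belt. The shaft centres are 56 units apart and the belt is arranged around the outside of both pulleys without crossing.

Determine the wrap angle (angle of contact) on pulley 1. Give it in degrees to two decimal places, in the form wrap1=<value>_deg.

wrap1=167.70_deg

open belt: β = asin((r2−r1)/C) = asin(6/56) = 6.1506°
wrap1 = π − 2β = 167.6987°
wrap2 = π + 2β = 192.3013°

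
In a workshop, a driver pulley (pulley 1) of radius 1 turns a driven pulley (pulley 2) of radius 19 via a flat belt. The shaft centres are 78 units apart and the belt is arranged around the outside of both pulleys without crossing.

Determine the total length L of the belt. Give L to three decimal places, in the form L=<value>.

open belt: β = asin((r2−r1)/C) = asin(18/78) = 13.3424°
wrap1 = π − 2β = 153.3153°
wrap2 = π + 2β = 206.6847°
tangent length = C·cosβ = 75.8947
L = r1·wrap1 + r2·wrap2 + 2·C·cosβ = 1·2.6759 + 19·3.6073 + 2·75.8947 = 223.0044

L=223.004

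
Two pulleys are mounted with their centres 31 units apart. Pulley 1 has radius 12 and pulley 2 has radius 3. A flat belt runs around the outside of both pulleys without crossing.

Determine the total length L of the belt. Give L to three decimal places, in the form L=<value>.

L=111.756

open belt: β = asin((r2−r1)/C) = asin(-9/31) = -16.8773°
wrap1 = π − 2β = 213.7545°
wrap2 = π + 2β = 146.2455°
tangent length = C·cosβ = 29.6648
L = r1·wrap1 + r2·wrap2 + 2·C·cosβ = 12·3.7307 + 3·2.5525 + 2·29.6648 = 111.7556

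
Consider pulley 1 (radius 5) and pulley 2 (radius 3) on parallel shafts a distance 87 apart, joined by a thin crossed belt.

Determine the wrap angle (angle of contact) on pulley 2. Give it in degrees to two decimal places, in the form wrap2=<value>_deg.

wrap2=190.55_deg

crossed belt: β = asin((r1+r2)/C) = asin(8/87) = 5.2760°
wrap1 = wrap2 = π + 2β = 190.5521°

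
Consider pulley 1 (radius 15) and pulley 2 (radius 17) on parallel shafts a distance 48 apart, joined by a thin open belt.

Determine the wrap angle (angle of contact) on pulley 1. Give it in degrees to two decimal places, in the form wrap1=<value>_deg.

open belt: β = asin((r2−r1)/C) = asin(2/48) = 2.3880°
wrap1 = π − 2β = 175.2240°
wrap2 = π + 2β = 184.7760°

wrap1=175.22_deg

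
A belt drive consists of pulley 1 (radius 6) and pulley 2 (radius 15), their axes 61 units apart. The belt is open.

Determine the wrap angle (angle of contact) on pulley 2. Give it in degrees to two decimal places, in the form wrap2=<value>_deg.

open belt: β = asin((r2−r1)/C) = asin(9/61) = 8.4844°
wrap1 = π − 2β = 163.0311°
wrap2 = π + 2β = 196.9689°

wrap2=196.97_deg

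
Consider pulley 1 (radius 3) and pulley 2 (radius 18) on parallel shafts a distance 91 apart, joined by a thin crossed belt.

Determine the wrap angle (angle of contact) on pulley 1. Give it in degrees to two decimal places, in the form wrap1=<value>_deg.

wrap1=206.68_deg

crossed belt: β = asin((r1+r2)/C) = asin(21/91) = 13.3424°
wrap1 = wrap2 = π + 2β = 206.6847°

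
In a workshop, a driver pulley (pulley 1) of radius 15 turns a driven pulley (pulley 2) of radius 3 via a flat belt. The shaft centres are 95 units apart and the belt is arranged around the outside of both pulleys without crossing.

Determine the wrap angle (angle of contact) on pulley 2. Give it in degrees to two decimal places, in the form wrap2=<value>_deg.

wrap2=165.49_deg

open belt: β = asin((r2−r1)/C) = asin(-12/95) = -7.2567°
wrap1 = π − 2β = 194.5135°
wrap2 = π + 2β = 165.4865°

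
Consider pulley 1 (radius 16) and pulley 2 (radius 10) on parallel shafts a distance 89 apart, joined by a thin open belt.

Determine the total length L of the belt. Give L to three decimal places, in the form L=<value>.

L=260.086

open belt: β = asin((r2−r1)/C) = asin(-6/89) = -3.8656°
wrap1 = π − 2β = 187.7311°
wrap2 = π + 2β = 172.2689°
tangent length = C·cosβ = 88.7975
L = r1·wrap1 + r2·wrap2 + 2·C·cosβ = 16·3.2765 + 10·3.0067 + 2·88.7975 = 260.0861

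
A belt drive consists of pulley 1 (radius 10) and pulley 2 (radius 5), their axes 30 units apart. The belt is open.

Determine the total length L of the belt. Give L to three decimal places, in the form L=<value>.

open belt: β = asin((r2−r1)/C) = asin(-5/30) = -9.5941°
wrap1 = π − 2β = 199.1881°
wrap2 = π + 2β = 160.8119°
tangent length = C·cosβ = 29.5804
L = r1·wrap1 + r2·wrap2 + 2·C·cosβ = 10·3.4765 + 5·2.8067 + 2·29.5804 = 107.9592

L=107.959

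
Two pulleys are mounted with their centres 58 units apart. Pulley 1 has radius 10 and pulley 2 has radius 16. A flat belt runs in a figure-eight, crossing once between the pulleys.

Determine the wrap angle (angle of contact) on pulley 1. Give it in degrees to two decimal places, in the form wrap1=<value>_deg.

crossed belt: β = asin((r1+r2)/C) = asin(26/58) = 26.6331°
wrap1 = wrap2 = π + 2β = 233.2662°

wrap1=233.27_deg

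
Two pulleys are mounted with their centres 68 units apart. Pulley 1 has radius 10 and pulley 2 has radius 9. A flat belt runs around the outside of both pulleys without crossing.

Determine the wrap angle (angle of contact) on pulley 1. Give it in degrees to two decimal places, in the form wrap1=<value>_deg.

open belt: β = asin((r2−r1)/C) = asin(-1/68) = -0.8426°
wrap1 = π − 2β = 181.6852°
wrap2 = π + 2β = 178.3148°

wrap1=181.69_deg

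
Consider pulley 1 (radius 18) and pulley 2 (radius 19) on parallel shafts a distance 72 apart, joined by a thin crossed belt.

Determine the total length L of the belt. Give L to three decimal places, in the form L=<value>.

L=279.709

crossed belt: β = asin((r1+r2)/C) = asin(37/72) = 30.9232°
wrap1 = wrap2 = π + 2β = 241.8464°
tangent length = C·cosβ = 61.7657
L = (r1+r2)·wrap + 2·C·cosβ = 37·4.2210 + 2·61.7657 = 279.7090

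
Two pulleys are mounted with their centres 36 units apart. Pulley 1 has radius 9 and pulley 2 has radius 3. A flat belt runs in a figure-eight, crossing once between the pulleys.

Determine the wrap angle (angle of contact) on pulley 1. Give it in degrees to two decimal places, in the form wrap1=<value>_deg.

wrap1=218.94_deg

crossed belt: β = asin((r1+r2)/C) = asin(12/36) = 19.4712°
wrap1 = wrap2 = π + 2β = 218.9424°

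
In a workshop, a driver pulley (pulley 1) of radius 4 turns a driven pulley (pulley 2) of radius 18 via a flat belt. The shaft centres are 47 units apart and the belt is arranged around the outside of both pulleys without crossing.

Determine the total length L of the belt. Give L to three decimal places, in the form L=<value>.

open belt: β = asin((r2−r1)/C) = asin(14/47) = 17.3299°
wrap1 = π − 2β = 145.3403°
wrap2 = π + 2β = 214.6597°
tangent length = C·cosβ = 44.8665
L = r1·wrap1 + r2·wrap2 + 2·C·cosβ = 4·2.5367 + 18·3.7465 + 2·44.8665 = 167.3169

L=167.317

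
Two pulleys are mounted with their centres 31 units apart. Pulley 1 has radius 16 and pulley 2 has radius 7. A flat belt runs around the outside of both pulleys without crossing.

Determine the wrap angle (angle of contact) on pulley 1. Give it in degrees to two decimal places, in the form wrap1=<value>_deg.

wrap1=213.75_deg

open belt: β = asin((r2−r1)/C) = asin(-9/31) = -16.8773°
wrap1 = π − 2β = 213.7545°
wrap2 = π + 2β = 146.2455°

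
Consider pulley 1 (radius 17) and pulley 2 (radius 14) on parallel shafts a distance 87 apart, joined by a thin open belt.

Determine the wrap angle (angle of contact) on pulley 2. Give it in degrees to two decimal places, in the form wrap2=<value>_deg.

wrap2=176.05_deg

open belt: β = asin((r2−r1)/C) = asin(-3/87) = -1.9761°
wrap1 = π − 2β = 183.9522°
wrap2 = π + 2β = 176.0478°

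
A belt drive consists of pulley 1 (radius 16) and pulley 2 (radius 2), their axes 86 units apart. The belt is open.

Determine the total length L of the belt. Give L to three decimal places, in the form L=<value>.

open belt: β = asin((r2−r1)/C) = asin(-14/86) = -9.3689°
wrap1 = π − 2β = 198.7378°
wrap2 = π + 2β = 161.2622°
tangent length = C·cosβ = 84.8528
L = r1·wrap1 + r2·wrap2 + 2·C·cosβ = 16·3.4686 + 2·2.8146 + 2·84.8528 = 230.8328

L=230.833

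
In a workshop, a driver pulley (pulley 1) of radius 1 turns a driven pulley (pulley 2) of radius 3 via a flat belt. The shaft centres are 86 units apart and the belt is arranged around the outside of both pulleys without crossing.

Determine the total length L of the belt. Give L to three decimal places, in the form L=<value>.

open belt: β = asin((r2−r1)/C) = asin(2/86) = 1.3326°
wrap1 = π − 2β = 177.3348°
wrap2 = π + 2β = 182.6652°
tangent length = C·cosβ = 85.9767
L = r1·wrap1 + r2·wrap2 + 2·C·cosβ = 1·3.0951 + 3·3.1881 + 2·85.9767 = 184.6129

L=184.613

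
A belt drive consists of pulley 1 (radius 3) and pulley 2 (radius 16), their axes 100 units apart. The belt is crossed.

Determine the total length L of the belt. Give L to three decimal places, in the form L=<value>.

crossed belt: β = asin((r1+r2)/C) = asin(19/100) = 10.9528°
wrap1 = wrap2 = π + 2β = 201.9056°
tangent length = C·cosβ = 98.1784
L = (r1+r2)·wrap + 2·C·cosβ = 19·3.5239 + 2·98.1784 = 263.3112

L=263.311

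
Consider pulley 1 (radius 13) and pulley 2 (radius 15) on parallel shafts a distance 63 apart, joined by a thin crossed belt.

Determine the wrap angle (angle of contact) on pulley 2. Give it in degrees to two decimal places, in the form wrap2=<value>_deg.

wrap2=232.78_deg

crossed belt: β = asin((r1+r2)/C) = asin(28/63) = 26.3878°
wrap1 = wrap2 = π + 2β = 232.7756°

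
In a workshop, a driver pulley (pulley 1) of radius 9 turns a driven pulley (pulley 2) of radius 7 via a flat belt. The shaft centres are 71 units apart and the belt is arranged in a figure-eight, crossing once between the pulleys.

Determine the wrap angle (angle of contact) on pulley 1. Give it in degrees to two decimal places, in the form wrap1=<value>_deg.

crossed belt: β = asin((r1+r2)/C) = asin(16/71) = 13.0236°
wrap1 = wrap2 = π + 2β = 206.0472°

wrap1=206.05_deg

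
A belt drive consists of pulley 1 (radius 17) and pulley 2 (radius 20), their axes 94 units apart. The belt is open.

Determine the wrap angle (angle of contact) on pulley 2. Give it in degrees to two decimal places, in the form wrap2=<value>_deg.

open belt: β = asin((r2−r1)/C) = asin(3/94) = 1.8289°
wrap1 = π − 2β = 176.3422°
wrap2 = π + 2β = 183.6578°

wrap2=183.66_deg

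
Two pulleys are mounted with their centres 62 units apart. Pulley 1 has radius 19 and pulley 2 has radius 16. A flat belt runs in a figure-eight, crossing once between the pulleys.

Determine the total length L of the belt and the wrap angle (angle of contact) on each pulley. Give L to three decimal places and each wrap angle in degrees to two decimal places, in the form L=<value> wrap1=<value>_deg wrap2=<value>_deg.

L=254.297 wrap1=248.74_deg wrap2=248.74_deg

crossed belt: β = asin((r1+r2)/C) = asin(35/62) = 34.3687°
wrap1 = wrap2 = π + 2β = 248.7374°
tangent length = C·cosβ = 51.1762
L = (r1+r2)·wrap + 2·C·cosβ = 35·4.3413 + 2·51.1762 = 254.2974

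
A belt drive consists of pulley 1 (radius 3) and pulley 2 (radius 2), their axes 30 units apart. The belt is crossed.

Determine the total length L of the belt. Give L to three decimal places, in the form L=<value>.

crossed belt: β = asin((r1+r2)/C) = asin(5/30) = 9.5941°
wrap1 = wrap2 = π + 2β = 199.1881°
tangent length = C·cosβ = 29.5804
L = (r1+r2)·wrap + 2·C·cosβ = 5·3.4765 + 2·29.5804 = 76.5432

L=76.543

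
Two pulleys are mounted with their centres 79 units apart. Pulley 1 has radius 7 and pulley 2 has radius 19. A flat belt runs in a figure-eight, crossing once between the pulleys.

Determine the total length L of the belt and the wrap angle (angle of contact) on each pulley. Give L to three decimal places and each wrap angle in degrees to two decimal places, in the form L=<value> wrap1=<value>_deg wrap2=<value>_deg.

crossed belt: β = asin((r1+r2)/C) = asin(26/79) = 19.2150°
wrap1 = wrap2 = π + 2β = 218.4300°
tangent length = C·cosβ = 74.5989
L = (r1+r2)·wrap + 2·C·cosβ = 26·3.8123 + 2·74.5989 = 248.3182

L=248.318 wrap1=218.43_deg wrap2=218.43_deg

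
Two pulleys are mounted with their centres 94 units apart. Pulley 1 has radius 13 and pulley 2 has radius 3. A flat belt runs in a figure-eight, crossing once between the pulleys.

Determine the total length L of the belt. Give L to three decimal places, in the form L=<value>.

crossed belt: β = asin((r1+r2)/C) = asin(16/94) = 9.8002°
wrap1 = wrap2 = π + 2β = 199.6004°
tangent length = C·cosβ = 92.6283
L = (r1+r2)·wrap + 2·C·cosβ = 16·3.4837 + 2·92.6283 = 240.9955

L=240.996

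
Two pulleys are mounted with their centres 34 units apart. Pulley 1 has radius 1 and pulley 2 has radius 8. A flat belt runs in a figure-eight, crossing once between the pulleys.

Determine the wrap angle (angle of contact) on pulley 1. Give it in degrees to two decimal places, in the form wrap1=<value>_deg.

crossed belt: β = asin((r1+r2)/C) = asin(9/34) = 15.3495°
wrap1 = wrap2 = π + 2β = 210.6990°

wrap1=210.70_deg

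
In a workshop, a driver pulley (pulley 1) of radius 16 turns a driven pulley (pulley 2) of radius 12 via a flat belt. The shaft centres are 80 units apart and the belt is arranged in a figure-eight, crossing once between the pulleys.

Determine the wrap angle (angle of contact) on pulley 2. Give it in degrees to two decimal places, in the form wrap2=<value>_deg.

wrap2=220.97_deg

crossed belt: β = asin((r1+r2)/C) = asin(28/80) = 20.4873°
wrap1 = wrap2 = π + 2β = 220.9746°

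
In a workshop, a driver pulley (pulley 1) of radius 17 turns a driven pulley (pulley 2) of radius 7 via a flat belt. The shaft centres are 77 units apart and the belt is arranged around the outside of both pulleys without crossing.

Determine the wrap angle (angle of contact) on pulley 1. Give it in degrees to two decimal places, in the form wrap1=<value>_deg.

wrap1=194.92_deg

open belt: β = asin((r2−r1)/C) = asin(-10/77) = -7.4621°
wrap1 = π − 2β = 194.9242°
wrap2 = π + 2β = 165.0758°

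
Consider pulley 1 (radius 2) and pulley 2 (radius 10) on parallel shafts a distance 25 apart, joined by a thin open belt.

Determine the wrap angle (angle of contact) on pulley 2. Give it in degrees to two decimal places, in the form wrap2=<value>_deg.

wrap2=217.33_deg

open belt: β = asin((r2−r1)/C) = asin(8/25) = 18.6629°
wrap1 = π − 2β = 142.6742°
wrap2 = π + 2β = 217.3258°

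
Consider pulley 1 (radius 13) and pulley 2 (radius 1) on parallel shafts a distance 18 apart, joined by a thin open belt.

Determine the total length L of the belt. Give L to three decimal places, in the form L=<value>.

open belt: β = asin((r2−r1)/C) = asin(-12/18) = -41.8103°
wrap1 = π − 2β = 263.6206°
wrap2 = π + 2β = 96.3794°
tangent length = C·cosβ = 13.4164
L = r1·wrap1 + r2·wrap2 + 2·C·cosβ = 13·4.6010 + 1·1.6821 + 2·13.4164 = 88.3286

L=88.329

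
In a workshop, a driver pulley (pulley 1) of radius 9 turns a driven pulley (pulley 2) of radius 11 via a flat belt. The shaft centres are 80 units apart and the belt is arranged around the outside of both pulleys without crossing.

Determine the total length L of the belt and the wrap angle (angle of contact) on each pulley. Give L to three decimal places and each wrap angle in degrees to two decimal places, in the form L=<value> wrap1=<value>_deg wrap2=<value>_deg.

open belt: β = asin((r2−r1)/C) = asin(2/80) = 1.4325°
wrap1 = π − 2β = 177.1349°
wrap2 = π + 2β = 182.8651°
tangent length = C·cosβ = 79.9750
L = r1·wrap1 + r2·wrap2 + 2·C·cosβ = 9·3.0916 + 11·3.1916 + 2·79.9750 = 222.8819

L=222.882 wrap1=177.13_deg wrap2=182.87_deg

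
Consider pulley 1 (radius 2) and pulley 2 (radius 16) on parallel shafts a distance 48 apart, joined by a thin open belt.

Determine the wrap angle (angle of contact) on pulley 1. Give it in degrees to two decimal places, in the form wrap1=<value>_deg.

wrap1=146.08_deg

open belt: β = asin((r2−r1)/C) = asin(14/48) = 16.9578°
wrap1 = π − 2β = 146.0845°
wrap2 = π + 2β = 213.9155°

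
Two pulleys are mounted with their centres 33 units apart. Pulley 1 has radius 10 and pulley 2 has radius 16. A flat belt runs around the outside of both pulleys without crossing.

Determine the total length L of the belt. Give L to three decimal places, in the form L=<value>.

open belt: β = asin((r2−r1)/C) = asin(6/33) = 10.4757°
wrap1 = π − 2β = 159.0486°
wrap2 = π + 2β = 200.9514°
tangent length = C·cosβ = 32.4500
L = r1·wrap1 + r2·wrap2 + 2·C·cosβ = 10·2.7759 + 16·3.5073 + 2·32.4500 = 148.7754

L=148.775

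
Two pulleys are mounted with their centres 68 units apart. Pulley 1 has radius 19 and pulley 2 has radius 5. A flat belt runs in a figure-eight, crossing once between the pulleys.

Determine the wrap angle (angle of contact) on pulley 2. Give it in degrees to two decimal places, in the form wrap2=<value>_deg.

wrap2=221.33_deg

crossed belt: β = asin((r1+r2)/C) = asin(24/68) = 20.6673°
wrap1 = wrap2 = π + 2β = 221.3346°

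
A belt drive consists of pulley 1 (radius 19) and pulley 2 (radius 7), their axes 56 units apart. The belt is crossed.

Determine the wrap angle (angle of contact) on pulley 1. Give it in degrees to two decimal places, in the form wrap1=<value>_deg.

crossed belt: β = asin((r1+r2)/C) = asin(26/56) = 27.6640°
wrap1 = wrap2 = π + 2β = 235.3280°

wrap1=235.33_deg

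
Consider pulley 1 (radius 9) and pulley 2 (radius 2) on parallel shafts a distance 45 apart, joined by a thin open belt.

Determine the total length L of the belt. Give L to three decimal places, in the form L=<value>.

open belt: β = asin((r2−r1)/C) = asin(-7/45) = -8.9490°
wrap1 = π − 2β = 197.8980°
wrap2 = π + 2β = 162.1020°
tangent length = C·cosβ = 44.4522
L = r1·wrap1 + r2·wrap2 + 2·C·cosβ = 9·3.4540 + 2·2.8292 + 2·44.4522 = 125.6486

L=125.649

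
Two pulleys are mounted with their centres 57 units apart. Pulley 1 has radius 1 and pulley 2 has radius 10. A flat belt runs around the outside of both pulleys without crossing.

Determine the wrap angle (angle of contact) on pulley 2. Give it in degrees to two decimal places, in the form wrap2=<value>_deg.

open belt: β = asin((r2−r1)/C) = asin(9/57) = 9.0847°
wrap1 = π − 2β = 161.8306°
wrap2 = π + 2β = 198.1694°

wrap2=198.17_deg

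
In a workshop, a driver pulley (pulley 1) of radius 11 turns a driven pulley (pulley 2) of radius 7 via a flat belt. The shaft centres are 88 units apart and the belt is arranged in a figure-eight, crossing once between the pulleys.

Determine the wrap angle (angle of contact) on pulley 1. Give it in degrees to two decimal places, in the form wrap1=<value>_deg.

wrap1=203.61_deg

crossed belt: β = asin((r1+r2)/C) = asin(18/88) = 11.8029°
wrap1 = wrap2 = π + 2β = 203.6058°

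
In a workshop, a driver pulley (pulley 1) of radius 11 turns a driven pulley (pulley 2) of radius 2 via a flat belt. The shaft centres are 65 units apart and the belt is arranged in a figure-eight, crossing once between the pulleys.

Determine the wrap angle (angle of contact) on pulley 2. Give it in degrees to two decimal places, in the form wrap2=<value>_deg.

crossed belt: β = asin((r1+r2)/C) = asin(13/65) = 11.5370°
wrap1 = wrap2 = π + 2β = 203.0739°

wrap2=203.07_deg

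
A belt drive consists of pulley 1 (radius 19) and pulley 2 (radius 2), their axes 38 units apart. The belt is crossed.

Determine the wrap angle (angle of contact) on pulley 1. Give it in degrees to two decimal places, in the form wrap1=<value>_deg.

wrap1=247.10_deg

crossed belt: β = asin((r1+r2)/C) = asin(21/38) = 33.5477°
wrap1 = wrap2 = π + 2β = 247.0955°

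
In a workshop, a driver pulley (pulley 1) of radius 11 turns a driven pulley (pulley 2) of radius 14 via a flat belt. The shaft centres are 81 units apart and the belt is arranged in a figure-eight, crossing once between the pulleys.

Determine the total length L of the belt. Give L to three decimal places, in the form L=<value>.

L=248.319

crossed belt: β = asin((r1+r2)/C) = asin(25/81) = 17.9774°
wrap1 = wrap2 = π + 2β = 215.9548°
tangent length = C·cosβ = 77.0454
L = (r1+r2)·wrap + 2·C·cosβ = 25·3.7691 + 2·77.0454 = 248.3189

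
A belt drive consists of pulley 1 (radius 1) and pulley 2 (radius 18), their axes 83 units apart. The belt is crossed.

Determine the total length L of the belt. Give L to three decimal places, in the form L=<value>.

L=230.059

crossed belt: β = asin((r1+r2)/C) = asin(19/83) = 13.2332°
wrap1 = wrap2 = π + 2β = 206.4665°
tangent length = C·cosβ = 80.7960
L = (r1+r2)·wrap + 2·C·cosβ = 19·3.6035 + 2·80.7960 = 230.0590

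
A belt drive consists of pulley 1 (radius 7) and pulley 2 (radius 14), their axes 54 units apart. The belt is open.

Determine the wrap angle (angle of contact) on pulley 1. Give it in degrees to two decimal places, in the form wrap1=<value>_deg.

wrap1=165.10_deg

open belt: β = asin((r2−r1)/C) = asin(7/54) = 7.4482°
wrap1 = π − 2β = 165.1036°
wrap2 = π + 2β = 194.8964°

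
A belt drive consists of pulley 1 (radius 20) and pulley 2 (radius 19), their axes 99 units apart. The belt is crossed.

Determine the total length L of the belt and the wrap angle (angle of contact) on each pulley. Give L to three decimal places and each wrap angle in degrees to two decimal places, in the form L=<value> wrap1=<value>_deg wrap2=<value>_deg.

L=336.094 wrap1=226.40_deg wrap2=226.40_deg

crossed belt: β = asin((r1+r2)/C) = asin(39/99) = 23.1998°
wrap1 = wrap2 = π + 2β = 226.3997°
tangent length = C·cosβ = 90.9945
L = (r1+r2)·wrap + 2·C·cosβ = 39·3.9514 + 2·90.9945 = 336.0944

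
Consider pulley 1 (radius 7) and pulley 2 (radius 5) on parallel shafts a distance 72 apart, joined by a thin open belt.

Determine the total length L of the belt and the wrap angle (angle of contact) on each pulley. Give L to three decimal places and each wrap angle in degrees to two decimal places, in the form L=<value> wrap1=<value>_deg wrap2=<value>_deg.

open belt: β = asin((r2−r1)/C) = asin(-2/72) = -1.5918°
wrap1 = π − 2β = 183.1835°
wrap2 = π + 2β = 176.8165°
tangent length = C·cosβ = 71.9722
L = r1·wrap1 + r2·wrap2 + 2·C·cosβ = 7·3.1972 + 5·3.0860 + 2·71.9722 = 181.7547

L=181.755 wrap1=183.18_deg wrap2=176.82_deg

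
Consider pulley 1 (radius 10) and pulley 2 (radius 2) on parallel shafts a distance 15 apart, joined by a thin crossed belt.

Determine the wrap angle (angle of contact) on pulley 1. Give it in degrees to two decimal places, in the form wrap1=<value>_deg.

wrap1=286.26_deg

crossed belt: β = asin((r1+r2)/C) = asin(12/15) = 53.1301°
wrap1 = wrap2 = π + 2β = 286.2602°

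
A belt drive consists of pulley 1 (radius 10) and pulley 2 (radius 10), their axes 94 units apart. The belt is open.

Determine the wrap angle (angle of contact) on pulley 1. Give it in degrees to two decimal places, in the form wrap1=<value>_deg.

open belt: β = asin((r2−r1)/C) = asin(0/94) = 0.0000°
wrap1 = π − 2β = 180.0000°
wrap2 = π + 2β = 180.0000°

wrap1=180.00_deg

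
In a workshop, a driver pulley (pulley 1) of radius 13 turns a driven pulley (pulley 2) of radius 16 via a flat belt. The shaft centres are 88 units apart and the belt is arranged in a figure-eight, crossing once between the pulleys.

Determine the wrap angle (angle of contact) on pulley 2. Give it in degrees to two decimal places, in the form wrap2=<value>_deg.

crossed belt: β = asin((r1+r2)/C) = asin(29/88) = 19.2412°
wrap1 = wrap2 = π + 2β = 218.4824°

wrap2=218.48_deg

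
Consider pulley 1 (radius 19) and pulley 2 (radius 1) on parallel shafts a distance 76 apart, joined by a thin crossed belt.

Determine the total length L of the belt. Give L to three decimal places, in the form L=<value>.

L=220.126

crossed belt: β = asin((r1+r2)/C) = asin(20/76) = 15.2575°
wrap1 = wrap2 = π + 2β = 210.5150°
tangent length = C·cosβ = 73.3212
L = (r1+r2)·wrap + 2·C·cosβ = 20·3.6742 + 2·73.3212 = 220.1260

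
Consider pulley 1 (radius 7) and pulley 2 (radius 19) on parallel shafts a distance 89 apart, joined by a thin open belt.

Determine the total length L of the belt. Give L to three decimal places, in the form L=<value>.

L=261.302

open belt: β = asin((r2−r1)/C) = asin(12/89) = 7.7489°
wrap1 = π − 2β = 164.5023°
wrap2 = π + 2β = 195.4977°
tangent length = C·cosβ = 88.1873
L = r1·wrap1 + r2·wrap2 + 2·C·cosβ = 7·2.8711 + 19·3.4121 + 2·88.1873 = 261.3019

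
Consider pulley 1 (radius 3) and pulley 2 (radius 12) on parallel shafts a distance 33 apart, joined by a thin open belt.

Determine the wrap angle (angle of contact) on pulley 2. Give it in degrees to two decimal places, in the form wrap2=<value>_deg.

open belt: β = asin((r2−r1)/C) = asin(9/33) = 15.8266°
wrap1 = π − 2β = 148.3468°
wrap2 = π + 2β = 211.6532°

wrap2=211.65_deg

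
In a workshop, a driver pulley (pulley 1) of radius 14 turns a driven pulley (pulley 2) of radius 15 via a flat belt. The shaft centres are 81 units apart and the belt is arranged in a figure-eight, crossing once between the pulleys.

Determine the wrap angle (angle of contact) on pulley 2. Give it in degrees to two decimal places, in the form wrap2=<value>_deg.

wrap2=221.96_deg

crossed belt: β = asin((r1+r2)/C) = asin(29/81) = 20.9789°
wrap1 = wrap2 = π + 2β = 221.9579°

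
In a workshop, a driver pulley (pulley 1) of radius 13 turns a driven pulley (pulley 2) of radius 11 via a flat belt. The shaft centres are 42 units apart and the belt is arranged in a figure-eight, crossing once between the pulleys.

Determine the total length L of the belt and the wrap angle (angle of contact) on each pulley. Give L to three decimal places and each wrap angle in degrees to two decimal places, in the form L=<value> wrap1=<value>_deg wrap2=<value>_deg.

L=173.529 wrap1=249.70_deg wrap2=249.70_deg

crossed belt: β = asin((r1+r2)/C) = asin(24/42) = 34.8499°
wrap1 = wrap2 = π + 2β = 249.6998°
tangent length = C·cosβ = 34.4674
L = (r1+r2)·wrap + 2·C·cosβ = 24·4.3581 + 2·34.4674 = 173.5288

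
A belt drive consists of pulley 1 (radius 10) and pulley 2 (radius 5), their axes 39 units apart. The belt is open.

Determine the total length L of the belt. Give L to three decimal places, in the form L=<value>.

open belt: β = asin((r2−r1)/C) = asin(-5/39) = -7.3659°
wrap1 = π − 2β = 194.7318°
wrap2 = π + 2β = 165.2682°
tangent length = C·cosβ = 38.6782
L = r1·wrap1 + r2·wrap2 + 2·C·cosβ = 10·3.3987 + 5·2.8845 + 2·38.6782 = 125.7658

L=125.766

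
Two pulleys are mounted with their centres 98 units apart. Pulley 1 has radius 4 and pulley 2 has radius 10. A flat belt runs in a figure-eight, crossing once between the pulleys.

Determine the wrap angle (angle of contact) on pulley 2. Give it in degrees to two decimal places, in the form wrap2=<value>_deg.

wrap2=196.43_deg

crossed belt: β = asin((r1+r2)/C) = asin(14/98) = 8.2132°
wrap1 = wrap2 = π + 2β = 196.4264°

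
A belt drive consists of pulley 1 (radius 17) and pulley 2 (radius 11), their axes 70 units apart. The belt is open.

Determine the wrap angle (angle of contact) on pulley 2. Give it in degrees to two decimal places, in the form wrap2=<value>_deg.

wrap2=170.17_deg

open belt: β = asin((r2−r1)/C) = asin(-6/70) = -4.9171°
wrap1 = π − 2β = 189.8342°
wrap2 = π + 2β = 170.1658°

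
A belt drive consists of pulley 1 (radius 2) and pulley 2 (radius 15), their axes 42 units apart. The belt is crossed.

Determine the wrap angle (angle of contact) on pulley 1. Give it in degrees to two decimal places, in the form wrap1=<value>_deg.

wrap1=227.75_deg

crossed belt: β = asin((r1+r2)/C) = asin(17/42) = 23.8762°
wrap1 = wrap2 = π + 2β = 227.7524°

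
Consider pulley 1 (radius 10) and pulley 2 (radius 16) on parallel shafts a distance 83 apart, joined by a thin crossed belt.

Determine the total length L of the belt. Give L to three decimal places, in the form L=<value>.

crossed belt: β = asin((r1+r2)/C) = asin(26/83) = 18.2554°
wrap1 = wrap2 = π + 2β = 216.5108°
tangent length = C·cosβ = 78.8226
L = (r1+r2)·wrap + 2·C·cosβ = 26·3.7788 + 2·78.8226 = 255.8946

L=255.895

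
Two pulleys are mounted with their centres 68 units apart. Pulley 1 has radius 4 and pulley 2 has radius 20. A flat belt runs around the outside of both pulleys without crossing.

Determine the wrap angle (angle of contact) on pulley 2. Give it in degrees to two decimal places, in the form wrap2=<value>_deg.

open belt: β = asin((r2−r1)/C) = asin(16/68) = 13.6090°
wrap1 = π − 2β = 152.7821°
wrap2 = π + 2β = 207.2179°

wrap2=207.22_deg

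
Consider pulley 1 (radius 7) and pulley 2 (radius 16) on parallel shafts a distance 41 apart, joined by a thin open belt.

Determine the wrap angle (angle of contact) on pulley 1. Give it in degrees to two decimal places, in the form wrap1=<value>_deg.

wrap1=154.64_deg

open belt: β = asin((r2−r1)/C) = asin(9/41) = 12.6804°
wrap1 = π − 2β = 154.6392°
wrap2 = π + 2β = 205.3608°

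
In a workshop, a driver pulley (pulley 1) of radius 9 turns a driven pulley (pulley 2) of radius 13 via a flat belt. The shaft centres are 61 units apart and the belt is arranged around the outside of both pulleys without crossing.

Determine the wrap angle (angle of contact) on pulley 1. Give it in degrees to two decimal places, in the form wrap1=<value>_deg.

wrap1=172.48_deg

open belt: β = asin((r2−r1)/C) = asin(4/61) = 3.7598°
wrap1 = π − 2β = 172.4804°
wrap2 = π + 2β = 187.5196°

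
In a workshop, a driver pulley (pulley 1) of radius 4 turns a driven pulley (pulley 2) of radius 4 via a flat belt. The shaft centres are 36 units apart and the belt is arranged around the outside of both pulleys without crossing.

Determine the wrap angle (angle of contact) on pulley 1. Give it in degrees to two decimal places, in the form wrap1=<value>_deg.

wrap1=180.00_deg

open belt: β = asin((r2−r1)/C) = asin(0/36) = 0.0000°
wrap1 = π − 2β = 180.0000°
wrap2 = π + 2β = 180.0000°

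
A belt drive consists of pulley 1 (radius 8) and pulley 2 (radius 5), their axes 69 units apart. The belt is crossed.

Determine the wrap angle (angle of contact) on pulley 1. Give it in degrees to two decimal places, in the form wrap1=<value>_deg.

crossed belt: β = asin((r1+r2)/C) = asin(13/69) = 10.8598°
wrap1 = wrap2 = π + 2β = 201.7195°

wrap1=201.72_deg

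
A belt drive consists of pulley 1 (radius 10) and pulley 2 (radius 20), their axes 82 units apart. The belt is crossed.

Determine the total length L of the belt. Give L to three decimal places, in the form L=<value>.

L=269.351

crossed belt: β = asin((r1+r2)/C) = asin(30/82) = 21.4601°
wrap1 = wrap2 = π + 2β = 222.9203°
tangent length = C·cosβ = 76.3151
L = (r1+r2)·wrap + 2·C·cosβ = 30·3.8907 + 2·76.3151 = 269.3510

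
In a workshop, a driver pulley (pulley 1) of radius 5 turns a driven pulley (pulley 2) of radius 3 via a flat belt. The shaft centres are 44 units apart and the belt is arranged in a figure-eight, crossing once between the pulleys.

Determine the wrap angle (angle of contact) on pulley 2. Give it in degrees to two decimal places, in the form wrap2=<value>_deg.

crossed belt: β = asin((r1+r2)/C) = asin(8/44) = 10.4757°
wrap1 = wrap2 = π + 2β = 200.9514°

wrap2=200.95_deg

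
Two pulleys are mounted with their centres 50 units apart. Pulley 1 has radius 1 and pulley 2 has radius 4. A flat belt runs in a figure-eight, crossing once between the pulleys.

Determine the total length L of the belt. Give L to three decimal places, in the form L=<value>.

crossed belt: β = asin((r1+r2)/C) = asin(5/50) = 5.7392°
wrap1 = wrap2 = π + 2β = 191.4783°
tangent length = C·cosβ = 49.7494
L = (r1+r2)·wrap + 2·C·cosβ = 5·3.3419 + 2·49.7494 = 116.2084

L=116.208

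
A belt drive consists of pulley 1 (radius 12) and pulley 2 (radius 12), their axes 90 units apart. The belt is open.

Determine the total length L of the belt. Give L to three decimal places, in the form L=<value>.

L=255.398

open belt: β = asin((r2−r1)/C) = asin(0/90) = 0.0000°
wrap1 = π − 2β = 180.0000°
wrap2 = π + 2β = 180.0000°
tangent length = C·cosβ = 90.0000
L = r1·wrap1 + r2·wrap2 + 2·C·cosβ = 12·3.1416 + 12·3.1416 + 2·90.0000 = 255.3982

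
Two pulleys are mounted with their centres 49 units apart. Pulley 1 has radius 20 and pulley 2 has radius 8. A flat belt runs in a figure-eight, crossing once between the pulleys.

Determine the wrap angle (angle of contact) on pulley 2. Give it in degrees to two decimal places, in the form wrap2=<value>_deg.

crossed belt: β = asin((r1+r2)/C) = asin(28/49) = 34.8499°
wrap1 = wrap2 = π + 2β = 249.6998°

wrap2=249.70_deg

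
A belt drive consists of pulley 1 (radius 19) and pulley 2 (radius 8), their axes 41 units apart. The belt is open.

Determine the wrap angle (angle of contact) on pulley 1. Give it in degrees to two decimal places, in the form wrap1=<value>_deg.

wrap1=211.13_deg

open belt: β = asin((r2−r1)/C) = asin(-11/41) = -15.5627°
wrap1 = π − 2β = 211.1254°
wrap2 = π + 2β = 148.8746°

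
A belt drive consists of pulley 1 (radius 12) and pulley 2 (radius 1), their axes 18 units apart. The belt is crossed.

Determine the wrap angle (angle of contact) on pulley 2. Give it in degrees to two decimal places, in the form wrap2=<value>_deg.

wrap2=272.48_deg

crossed belt: β = asin((r1+r2)/C) = asin(13/18) = 46.2383°
wrap1 = wrap2 = π + 2β = 272.4765°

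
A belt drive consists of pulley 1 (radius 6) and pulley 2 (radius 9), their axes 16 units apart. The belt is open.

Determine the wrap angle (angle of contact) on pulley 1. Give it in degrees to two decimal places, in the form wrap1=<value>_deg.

wrap1=158.39_deg

open belt: β = asin((r2−r1)/C) = asin(3/16) = 10.8069°
wrap1 = π − 2β = 158.3862°
wrap2 = π + 2β = 201.6138°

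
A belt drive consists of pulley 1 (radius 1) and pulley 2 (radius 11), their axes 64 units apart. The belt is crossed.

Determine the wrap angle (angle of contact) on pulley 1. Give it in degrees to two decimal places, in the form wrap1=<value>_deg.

wrap1=201.61_deg

crossed belt: β = asin((r1+r2)/C) = asin(12/64) = 10.8069°
wrap1 = wrap2 = π + 2β = 201.6138°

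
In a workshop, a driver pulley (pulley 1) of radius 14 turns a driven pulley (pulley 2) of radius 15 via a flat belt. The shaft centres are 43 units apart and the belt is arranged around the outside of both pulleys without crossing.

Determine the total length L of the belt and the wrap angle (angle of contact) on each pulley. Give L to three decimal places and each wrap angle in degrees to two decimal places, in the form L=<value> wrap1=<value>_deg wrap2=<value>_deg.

open belt: β = asin((r2−r1)/C) = asin(1/43) = 1.3326°
wrap1 = π − 2β = 177.3348°
wrap2 = π + 2β = 182.6652°
tangent length = C·cosβ = 42.9884
L = r1·wrap1 + r2·wrap2 + 2·C·cosβ = 14·3.0951 + 15·3.1881 + 2·42.9884 = 177.1294

L=177.129 wrap1=177.33_deg wrap2=182.67_deg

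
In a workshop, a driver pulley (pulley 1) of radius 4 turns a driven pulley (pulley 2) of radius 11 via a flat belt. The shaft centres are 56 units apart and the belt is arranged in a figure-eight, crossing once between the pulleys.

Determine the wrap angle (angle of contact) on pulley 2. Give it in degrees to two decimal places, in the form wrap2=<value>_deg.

crossed belt: β = asin((r1+r2)/C) = asin(15/56) = 15.5368°
wrap1 = wrap2 = π + 2β = 211.0736°

wrap2=211.07_deg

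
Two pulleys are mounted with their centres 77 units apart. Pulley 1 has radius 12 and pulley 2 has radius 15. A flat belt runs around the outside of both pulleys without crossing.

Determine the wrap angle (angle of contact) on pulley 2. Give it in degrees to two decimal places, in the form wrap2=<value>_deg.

wrap2=184.47_deg

open belt: β = asin((r2−r1)/C) = asin(3/77) = 2.2329°
wrap1 = π − 2β = 175.5343°
wrap2 = π + 2β = 184.4657°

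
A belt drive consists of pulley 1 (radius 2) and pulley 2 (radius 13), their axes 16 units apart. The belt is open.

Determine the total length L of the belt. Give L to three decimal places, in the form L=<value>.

open belt: β = asin((r2−r1)/C) = asin(11/16) = 43.4325°
wrap1 = π − 2β = 93.1349°
wrap2 = π + 2β = 266.8651°
tangent length = C·cosβ = 11.6190
L = r1·wrap1 + r2·wrap2 + 2·C·cosβ = 2·1.6255 + 13·4.6577 + 2·11.6190 = 87.0387

L=87.039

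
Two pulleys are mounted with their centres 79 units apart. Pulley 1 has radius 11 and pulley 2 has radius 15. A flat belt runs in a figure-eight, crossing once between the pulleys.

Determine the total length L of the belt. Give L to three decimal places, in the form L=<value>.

crossed belt: β = asin((r1+r2)/C) = asin(26/79) = 19.2150°
wrap1 = wrap2 = π + 2β = 218.4300°
tangent length = C·cosβ = 74.5989
L = (r1+r2)·wrap + 2·C·cosβ = 26·3.8123 + 2·74.5989 = 248.3182

L=248.318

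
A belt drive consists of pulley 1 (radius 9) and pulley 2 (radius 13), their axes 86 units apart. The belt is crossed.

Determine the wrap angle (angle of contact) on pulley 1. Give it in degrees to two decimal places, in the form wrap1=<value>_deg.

crossed belt: β = asin((r1+r2)/C) = asin(22/86) = 14.8218°
wrap1 = wrap2 = π + 2β = 209.6436°

wrap1=209.64_deg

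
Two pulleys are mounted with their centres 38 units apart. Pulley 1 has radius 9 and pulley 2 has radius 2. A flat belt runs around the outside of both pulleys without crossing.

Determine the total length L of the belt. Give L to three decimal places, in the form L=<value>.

open belt: β = asin((r2−r1)/C) = asin(-7/38) = -10.6151°
wrap1 = π − 2β = 201.2302°
wrap2 = π + 2β = 158.7698°
tangent length = C·cosβ = 37.3497
L = r1·wrap1 + r2·wrap2 + 2·C·cosβ = 9·3.5121 + 2·2.7711 + 2·37.3497 = 111.8507

L=111.851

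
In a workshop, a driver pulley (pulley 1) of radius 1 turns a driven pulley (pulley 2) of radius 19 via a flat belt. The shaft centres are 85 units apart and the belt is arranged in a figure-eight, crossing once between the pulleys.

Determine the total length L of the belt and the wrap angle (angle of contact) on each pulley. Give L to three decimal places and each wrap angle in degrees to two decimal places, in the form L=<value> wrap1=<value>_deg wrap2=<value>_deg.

crossed belt: β = asin((r1+r2)/C) = asin(20/85) = 13.6090°
wrap1 = wrap2 = π + 2β = 207.2179°
tangent length = C·cosβ = 82.6136
L = (r1+r2)·wrap + 2·C·cosβ = 20·3.6166 + 2·82.6136 = 237.5598

L=237.560 wrap1=207.22_deg wrap2=207.22_deg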